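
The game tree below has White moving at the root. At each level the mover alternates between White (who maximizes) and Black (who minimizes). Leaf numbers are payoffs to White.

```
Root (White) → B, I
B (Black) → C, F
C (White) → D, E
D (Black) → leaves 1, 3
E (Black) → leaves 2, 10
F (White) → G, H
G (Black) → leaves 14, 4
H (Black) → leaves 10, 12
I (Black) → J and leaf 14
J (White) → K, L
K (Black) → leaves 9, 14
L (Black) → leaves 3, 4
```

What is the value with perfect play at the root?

D (Black): min(1, 3) = 1
E (Black): min(2, 10) = 2
C (White): max(1, 2) = 2
G (Black): min(14, 4) = 4
H (Black): min(10, 12) = 10
F (White): max(4, 10) = 10
B (Black): min(2, 10) = 2
K (Black): min(9, 14) = 9
L (Black): min(3, 4) = 3
J (White): max(9, 3) = 9
I (Black): min(9, 14) = 9
Root (White): max(2, 9) = 9

9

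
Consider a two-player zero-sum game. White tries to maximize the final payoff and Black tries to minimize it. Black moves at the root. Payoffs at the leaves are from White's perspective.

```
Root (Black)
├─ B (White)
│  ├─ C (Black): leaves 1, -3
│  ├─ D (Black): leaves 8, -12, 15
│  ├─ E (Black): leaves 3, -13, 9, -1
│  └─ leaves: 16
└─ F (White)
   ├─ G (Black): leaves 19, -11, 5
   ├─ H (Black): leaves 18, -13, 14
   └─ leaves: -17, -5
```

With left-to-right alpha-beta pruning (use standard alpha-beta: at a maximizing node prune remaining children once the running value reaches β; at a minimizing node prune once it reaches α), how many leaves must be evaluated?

C [α=-∞,β=+∞]: v=-3
D [α=-3,β=+∞]: v=-12 after child 2 ≤ α → α-cutoff, skip 1
E [α=-3,β=+∞]: v=-13 after child 2 ≤ α → α-cutoff, skip 2
B [α=-∞,β=+∞]: v=16
G [α=-∞,β=16]: v=-11
H [α=-11,β=16]: v=-13 after child 2 ≤ α → α-cutoff, skip 1
F [α=-∞,β=16]: v=-5
Root [α=-∞,β=+∞]: v=-5
Leaves evaluated: 14 of 18.

14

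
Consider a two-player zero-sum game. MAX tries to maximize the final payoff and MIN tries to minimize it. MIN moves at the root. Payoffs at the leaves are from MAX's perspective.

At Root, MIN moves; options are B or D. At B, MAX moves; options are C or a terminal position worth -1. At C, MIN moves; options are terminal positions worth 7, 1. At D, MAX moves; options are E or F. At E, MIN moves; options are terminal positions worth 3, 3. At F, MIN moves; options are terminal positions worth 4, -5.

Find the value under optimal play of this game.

1

C (MIN): min(7, 1) = 1
B (MAX): max(1, -1) = 1
E (MIN): min(3, 3) = 3
F (MIN): min(4, -5) = -5
D (MAX): max(3, -5) = 3
Root (MIN): min(1, 3) = 1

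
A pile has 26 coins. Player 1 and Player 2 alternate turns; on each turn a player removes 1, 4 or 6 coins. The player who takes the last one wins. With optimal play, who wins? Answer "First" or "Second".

First

Positions where the player to move wins (W) vs loses (L):
i:   0  1  2  3  4  5  6  7  8  9 10 11 12 13 14 15 16 17 18 19 20 21 22 23 24 25 26
     L  W  L  W  W  L  W  L  W  W  L  W  L  W  W  L  W  L  W  W  L  W  L  W  W  L  W
Position 26 is W, so the first player wins.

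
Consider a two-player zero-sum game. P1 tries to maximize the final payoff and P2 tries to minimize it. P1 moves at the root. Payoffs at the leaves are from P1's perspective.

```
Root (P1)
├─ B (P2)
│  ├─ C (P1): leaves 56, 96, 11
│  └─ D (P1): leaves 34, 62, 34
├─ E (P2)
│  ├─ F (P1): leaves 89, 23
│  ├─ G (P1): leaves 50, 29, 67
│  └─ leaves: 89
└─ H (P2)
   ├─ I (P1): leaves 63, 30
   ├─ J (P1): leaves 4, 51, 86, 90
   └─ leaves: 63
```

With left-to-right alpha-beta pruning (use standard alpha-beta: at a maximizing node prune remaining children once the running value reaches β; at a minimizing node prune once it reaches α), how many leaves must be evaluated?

C [α=-∞,β=+∞]: v=96
D [α=-∞,β=96]: v=62
B [α=-∞,β=+∞]: v=62
F [α=62,β=+∞]: v=89
G [α=62,β=89]: v=67
E [α=62,β=+∞]: v=67
I [α=67,β=+∞]: v=63
H [α=67,β=+∞]: v=63 after child 1 ≤ α → α-cutoff, skip 2
Root [α=-∞,β=+∞]: v=67
Leaves evaluated: 14 of 19.

14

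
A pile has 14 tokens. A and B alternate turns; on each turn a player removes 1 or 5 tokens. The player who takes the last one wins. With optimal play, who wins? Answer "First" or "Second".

Second

Compute winning (W) and losing (L) positions by backward induction:
i:   0  1  2  3  4  5  6  7  8  9 10 11 12 13 14
     L  W  L  W  L  W  L  W  L  W  L  W  L  W  L
Position 14 is L, so the second player wins.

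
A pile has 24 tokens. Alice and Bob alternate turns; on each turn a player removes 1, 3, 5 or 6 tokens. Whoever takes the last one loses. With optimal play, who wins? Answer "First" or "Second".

Compute winning (W) and losing (L) positions by backward induction:
i:   0  1  2  3  4  5  6  7  8  9 10 11 12 13 14 15 16 17 18 19 20 21 22 23 24
     W  L  W  L  W  L  W  W  W  W  W  W  L  W  L  W  L  W  W  W  W  W  W  L  W
Position 24 is W, so the first player wins.

First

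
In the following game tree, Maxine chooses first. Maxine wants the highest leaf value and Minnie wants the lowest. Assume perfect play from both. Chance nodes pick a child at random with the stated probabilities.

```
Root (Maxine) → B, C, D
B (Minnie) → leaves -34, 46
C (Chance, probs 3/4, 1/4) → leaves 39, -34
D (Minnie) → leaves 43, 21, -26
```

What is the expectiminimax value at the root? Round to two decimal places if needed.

B (Minnie): min(-34, 46) = -34
C (Chance): 3/4·39 + 1/4·-34 = 20.75
D (Minnie): min(43, 21, -26) = -26
Root (Maxine): max(-34, 20.75, -26) = 20.75

20.75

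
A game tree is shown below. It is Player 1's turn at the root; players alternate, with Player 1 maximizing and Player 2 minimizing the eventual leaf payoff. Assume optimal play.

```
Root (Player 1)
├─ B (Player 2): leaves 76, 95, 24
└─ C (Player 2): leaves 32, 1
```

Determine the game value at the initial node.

24

B (Player 2): min(76, 95, 24) = 24
C (Player 2): min(32, 1) = 1
Root (Player 1): max(24, 1) = 24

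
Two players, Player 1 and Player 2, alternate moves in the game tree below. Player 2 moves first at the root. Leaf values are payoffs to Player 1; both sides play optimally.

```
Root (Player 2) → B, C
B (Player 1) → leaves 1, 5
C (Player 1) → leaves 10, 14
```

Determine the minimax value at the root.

B (Player 1): max(1, 5) = 5
C (Player 1): max(10, 14) = 14
Root (Player 2): min(5, 14) = 5

5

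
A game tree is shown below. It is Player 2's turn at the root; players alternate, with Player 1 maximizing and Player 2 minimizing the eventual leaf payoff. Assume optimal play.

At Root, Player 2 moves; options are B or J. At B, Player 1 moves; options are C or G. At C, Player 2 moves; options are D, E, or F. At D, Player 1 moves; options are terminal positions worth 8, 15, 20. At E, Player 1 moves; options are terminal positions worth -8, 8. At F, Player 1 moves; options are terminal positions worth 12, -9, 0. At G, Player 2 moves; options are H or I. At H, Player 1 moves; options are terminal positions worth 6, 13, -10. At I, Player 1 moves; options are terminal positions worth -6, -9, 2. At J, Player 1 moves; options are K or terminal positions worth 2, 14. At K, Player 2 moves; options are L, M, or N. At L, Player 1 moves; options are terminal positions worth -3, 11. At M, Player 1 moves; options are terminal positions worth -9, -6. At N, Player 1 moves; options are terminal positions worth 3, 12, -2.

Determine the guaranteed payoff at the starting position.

D (Player 1): max(8, 15, 20) = 20
E (Player 1): max(-8, 8) = 8
F (Player 1): max(12, -9, 0) = 12
C (Player 2): min(20, 8, 12) = 8
H (Player 1): max(6, 13, -10) = 13
I (Player 1): max(-6, -9, 2) = 2
G (Player 2): min(13, 2) = 2
B (Player 1): max(8, 2) = 8
L (Player 1): max(-3, 11) = 11
M (Player 1): max(-9, -6) = -6
N (Player 1): max(3, 12, -2) = 12
K (Player 2): min(11, -6, 12) = -6
J (Player 1): max(-6, 2, 14) = 14
Root (Player 2): min(8, 14) = 8

8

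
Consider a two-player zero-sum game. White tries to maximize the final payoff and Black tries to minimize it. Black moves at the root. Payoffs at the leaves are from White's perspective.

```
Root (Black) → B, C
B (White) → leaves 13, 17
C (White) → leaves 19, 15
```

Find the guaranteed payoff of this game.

17

B (White): max(13, 17) = 17
C (White): max(19, 15) = 19
Root (Black): min(17, 19) = 17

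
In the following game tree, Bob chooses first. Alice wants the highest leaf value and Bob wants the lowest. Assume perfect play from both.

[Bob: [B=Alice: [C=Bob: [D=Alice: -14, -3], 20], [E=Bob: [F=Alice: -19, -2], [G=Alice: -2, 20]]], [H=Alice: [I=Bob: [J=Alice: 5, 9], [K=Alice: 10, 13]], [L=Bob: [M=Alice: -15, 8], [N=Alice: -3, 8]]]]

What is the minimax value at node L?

8

M: max(-15, 8) = 8
N: max(-3, 8) = 8
L: min(8, 8) = 8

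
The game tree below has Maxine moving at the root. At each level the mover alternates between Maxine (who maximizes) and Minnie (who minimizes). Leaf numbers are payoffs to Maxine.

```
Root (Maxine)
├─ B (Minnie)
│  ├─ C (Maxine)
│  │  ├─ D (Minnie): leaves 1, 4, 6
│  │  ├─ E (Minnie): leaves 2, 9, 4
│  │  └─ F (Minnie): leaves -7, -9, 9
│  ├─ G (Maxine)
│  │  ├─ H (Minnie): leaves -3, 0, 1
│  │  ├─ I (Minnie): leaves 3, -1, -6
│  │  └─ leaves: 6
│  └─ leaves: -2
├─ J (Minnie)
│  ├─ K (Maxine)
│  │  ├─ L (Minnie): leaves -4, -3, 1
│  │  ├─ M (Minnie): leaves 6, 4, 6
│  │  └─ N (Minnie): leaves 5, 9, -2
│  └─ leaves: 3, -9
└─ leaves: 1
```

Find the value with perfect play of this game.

1

D (Minnie): min(1, 4, 6) = 1
E (Minnie): min(2, 9, 4) = 2
F (Minnie): min(-7, -9, 9) = -9
C (Maxine): max(1, 2, -9) = 2
H (Minnie): min(-3, 0, 1) = -3
I (Minnie): min(3, -1, -6) = -6
G (Maxine): max(-3, -6, 6) = 6
B (Minnie): min(2, 6, -2) = -2
L (Minnie): min(-4, -3, 1) = -4
M (Minnie): min(6, 4, 6) = 4
N (Minnie): min(5, 9, -2) = -2
K (Maxine): max(-4, 4, -2) = 4
J (Minnie): min(4, 3, -9) = -9
Root (Maxine): max(-2, -9, 1) = 1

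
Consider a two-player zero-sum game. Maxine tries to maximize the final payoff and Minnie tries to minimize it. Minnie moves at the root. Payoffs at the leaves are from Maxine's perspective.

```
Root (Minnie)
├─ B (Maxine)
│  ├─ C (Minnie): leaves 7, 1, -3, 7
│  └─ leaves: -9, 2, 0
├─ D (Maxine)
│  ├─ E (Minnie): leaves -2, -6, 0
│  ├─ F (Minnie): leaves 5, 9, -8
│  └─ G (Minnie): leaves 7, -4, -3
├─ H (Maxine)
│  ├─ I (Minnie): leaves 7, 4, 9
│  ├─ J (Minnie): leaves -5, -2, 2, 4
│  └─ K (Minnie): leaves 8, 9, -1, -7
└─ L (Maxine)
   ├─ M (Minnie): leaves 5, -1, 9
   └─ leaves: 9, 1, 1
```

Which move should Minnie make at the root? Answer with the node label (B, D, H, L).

D

C (Minnie): min(7, 1, -3, 7) = -3
B (Maxine): max(-3, -9, 2, 0) = 2
E (Minnie): min(-2, -6, 0) = -6
F (Minnie): min(5, 9, -8) = -8
G (Minnie): min(7, -4, -3) = -4
D (Maxine): max(-6, -8, -4) = -4
I (Minnie): min(7, 4, 9) = 4
J (Minnie): min(-5, -2, 2, 4) = -5
K (Minnie): min(8, 9, -1, -7) = -7
H (Maxine): max(4, -5, -7) = 4
M (Minnie): min(5, -1, 9) = -1
L (Maxine): max(-1, 9, 1, 1) = 9
Root (Minnie): min(2, -4, 4, 9) = -4
Minnie picks the child with the lowest value: D (value -4).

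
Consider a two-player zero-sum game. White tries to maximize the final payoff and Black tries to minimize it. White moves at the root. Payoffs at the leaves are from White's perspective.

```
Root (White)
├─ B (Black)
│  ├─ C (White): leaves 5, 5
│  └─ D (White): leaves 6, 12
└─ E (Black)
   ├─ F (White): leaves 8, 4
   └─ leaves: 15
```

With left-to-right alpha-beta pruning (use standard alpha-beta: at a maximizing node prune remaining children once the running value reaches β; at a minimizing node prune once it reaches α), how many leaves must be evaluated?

6

C [α=-∞,β=+∞]: v=5
D [α=-∞,β=5]: v=6 after child 1 ≥ β → β-cutoff, skip 1
B [α=-∞,β=+∞]: v=5
F [α=5,β=+∞]: v=8
E [α=5,β=+∞]: v=8
Root [α=-∞,β=+∞]: v=8
Leaves evaluated: 6 of 7.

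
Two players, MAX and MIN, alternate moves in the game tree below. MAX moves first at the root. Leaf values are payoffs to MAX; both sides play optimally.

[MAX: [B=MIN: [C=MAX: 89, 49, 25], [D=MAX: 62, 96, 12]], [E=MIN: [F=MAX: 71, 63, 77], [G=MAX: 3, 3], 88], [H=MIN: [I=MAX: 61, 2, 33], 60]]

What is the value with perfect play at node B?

C: max(89, 49, 25) = 89
D: max(62, 96, 12) = 96
B: min(89, 96) = 89

89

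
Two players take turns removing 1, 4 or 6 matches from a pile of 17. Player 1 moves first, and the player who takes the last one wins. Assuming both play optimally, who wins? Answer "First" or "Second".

Mark each pile size as W (mover wins) or L (mover loses):
i:   0  1  2  3  4  5  6  7  8  9 10 11 12 13 14 15 16 17
     L  W  L  W  W  L  W  L  W  W  L  W  L  W  W  L  W  L
Position 17 is L, so the second player wins.

Second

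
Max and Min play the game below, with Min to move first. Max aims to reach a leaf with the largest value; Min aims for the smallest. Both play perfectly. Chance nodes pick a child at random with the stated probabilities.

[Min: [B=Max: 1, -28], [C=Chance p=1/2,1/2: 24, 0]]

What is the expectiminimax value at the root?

1

B (Max): max(1, -28) = 1
C (Chance): 1/2·24 + 1/2·0 = 12
Root (Min): min(1, 12) = 1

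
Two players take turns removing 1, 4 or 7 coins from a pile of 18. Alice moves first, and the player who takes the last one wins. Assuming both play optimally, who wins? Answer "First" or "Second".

Compute winning (W) and losing (L) positions by backward induction:
i:   0  1  2  3  4  5  6  7  8  9 10 11 12 13 14 15 16 17 18
     L  W  L  W  W  L  W  W  L  W  L  W  W  L  W  W  L  W  L
Position 18 is L, so the second player wins.

Second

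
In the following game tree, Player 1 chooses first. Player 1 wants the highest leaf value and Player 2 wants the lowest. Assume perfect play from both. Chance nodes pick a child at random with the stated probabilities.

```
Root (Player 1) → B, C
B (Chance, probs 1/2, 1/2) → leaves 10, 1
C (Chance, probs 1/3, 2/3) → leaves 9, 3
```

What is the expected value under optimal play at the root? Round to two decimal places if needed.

5.5

B (Chance): 1/2·10 + 1/2·1 = 5.5
C (Chance): 1/3·9 + 2/3·3 = 5
Root (Player 1): max(5.5, 5) = 5.5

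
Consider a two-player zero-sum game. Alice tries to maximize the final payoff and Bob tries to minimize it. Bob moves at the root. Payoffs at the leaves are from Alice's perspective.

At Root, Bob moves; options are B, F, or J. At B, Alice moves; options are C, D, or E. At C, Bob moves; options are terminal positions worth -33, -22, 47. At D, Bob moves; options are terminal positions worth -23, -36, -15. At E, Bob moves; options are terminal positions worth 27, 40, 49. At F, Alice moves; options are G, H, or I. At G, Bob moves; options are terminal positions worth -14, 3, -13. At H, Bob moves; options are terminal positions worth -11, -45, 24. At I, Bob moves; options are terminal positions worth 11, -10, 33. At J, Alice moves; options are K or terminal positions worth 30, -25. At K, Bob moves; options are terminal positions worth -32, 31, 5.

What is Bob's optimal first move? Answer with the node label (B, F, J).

F

C (Bob): min(-33, -22, 47) = -33
D (Bob): min(-23, -36, -15) = -36
E (Bob): min(27, 40, 49) = 27
B (Alice): max(-33, -36, 27) = 27
G (Bob): min(-14, 3, -13) = -14
H (Bob): min(-11, -45, 24) = -45
I (Bob): min(11, -10, 33) = -10
F (Alice): max(-14, -45, -10) = -10
K (Bob): min(-32, 31, 5) = -32
J (Alice): max(-32, 30, -25) = 30
Root (Bob): min(27, -10, 30) = -10
Bob picks the child with the lowest value: F (value -10).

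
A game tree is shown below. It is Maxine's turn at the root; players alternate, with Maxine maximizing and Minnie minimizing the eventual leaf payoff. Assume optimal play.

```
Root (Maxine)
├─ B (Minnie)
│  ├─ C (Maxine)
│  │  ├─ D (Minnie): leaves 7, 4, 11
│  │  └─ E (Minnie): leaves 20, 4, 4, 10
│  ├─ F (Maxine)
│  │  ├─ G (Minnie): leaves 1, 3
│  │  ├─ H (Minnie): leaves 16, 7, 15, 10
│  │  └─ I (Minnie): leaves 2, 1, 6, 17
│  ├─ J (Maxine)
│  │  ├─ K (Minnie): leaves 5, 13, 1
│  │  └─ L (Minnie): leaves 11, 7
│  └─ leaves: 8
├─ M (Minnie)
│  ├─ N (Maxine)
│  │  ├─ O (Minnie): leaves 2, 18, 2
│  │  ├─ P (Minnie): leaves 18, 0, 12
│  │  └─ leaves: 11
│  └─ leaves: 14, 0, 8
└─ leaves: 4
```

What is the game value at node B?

D: min(7, 4, 11) = 4
E: min(20, 4, 4, 10) = 4
C: max(4, 4) = 4
G: min(1, 3) = 1
H: min(16, 7, 15, 10) = 7
I: min(2, 1, 6, 17) = 1
F: max(1, 7, 1) = 7
K: min(5, 13, 1) = 1
L: min(11, 7) = 7
J: max(1, 7) = 7
B: min(4, 7, 7, 8) = 4

4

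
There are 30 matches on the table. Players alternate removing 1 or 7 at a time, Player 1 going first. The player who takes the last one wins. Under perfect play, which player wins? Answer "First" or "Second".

Second

i:   0  1  2  3  4  5  6  7  8  9 10 11 12 13 14 15 16 17 18 19 20 21 22 23 24 25 26 27 28 29 30
     L  W  L  W  L  W  L  W  L  W  L  W  L  W  L  W  L  W  L  W  L  W  L  W  L  W  L  W  L  W  L
Position 30 is L, so the second player wins.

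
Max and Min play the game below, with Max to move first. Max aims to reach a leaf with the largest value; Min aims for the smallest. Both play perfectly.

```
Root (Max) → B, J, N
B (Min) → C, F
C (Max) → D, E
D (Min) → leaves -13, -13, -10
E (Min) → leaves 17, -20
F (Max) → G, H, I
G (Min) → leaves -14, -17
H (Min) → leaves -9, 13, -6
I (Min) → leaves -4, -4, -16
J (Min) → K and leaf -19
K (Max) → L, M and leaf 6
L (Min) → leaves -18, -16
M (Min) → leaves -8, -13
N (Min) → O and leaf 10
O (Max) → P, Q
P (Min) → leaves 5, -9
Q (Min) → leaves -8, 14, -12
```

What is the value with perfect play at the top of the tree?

-9

D (Min): min(-13, -13, -10) = -13
E (Min): min(17, -20) = -20
C (Max): max(-13, -20) = -13
G (Min): min(-14, -17) = -17
H (Min): min(-9, 13, -6) = -9
I (Min): min(-4, -4, -16) = -16
F (Max): max(-17, -9, -16) = -9
B (Min): min(-13, -9) = -13
L (Min): min(-18, -16) = -18
M (Min): min(-8, -13) = -13
K (Max): max(-18, -13, 6) = 6
J (Min): min(6, -19) = -19
P (Min): min(5, -9) = -9
Q (Min): min(-8, 14, -12) = -12
O (Max): max(-9, -12) = -9
N (Min): min(-9, 10) = -9
Root (Max): max(-13, -19, -9) = -9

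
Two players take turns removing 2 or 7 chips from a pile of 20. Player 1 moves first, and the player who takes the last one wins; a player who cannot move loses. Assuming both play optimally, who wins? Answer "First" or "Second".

First

i:   0  1  2  3  4  5  6  7  8  9 10 11 12 13 14 15 16 17 18 19 20
     L  L  W  W  L  L  W  W  W  L  L  W  W  L  L  W  W  W  L  L  W
Position 20 is W, so the first player wins.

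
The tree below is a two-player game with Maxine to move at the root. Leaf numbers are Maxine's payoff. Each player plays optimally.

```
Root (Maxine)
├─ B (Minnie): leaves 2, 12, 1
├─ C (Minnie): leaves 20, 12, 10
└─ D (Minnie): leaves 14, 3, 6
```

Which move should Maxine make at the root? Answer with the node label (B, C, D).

C

B (Minnie): min(2, 12, 1) = 1
C (Minnie): min(20, 12, 10) = 10
D (Minnie): min(14, 3, 6) = 3
Root (Maxine): max(1, 10, 3) = 10
Maxine picks the child with the highest value: C (value 10).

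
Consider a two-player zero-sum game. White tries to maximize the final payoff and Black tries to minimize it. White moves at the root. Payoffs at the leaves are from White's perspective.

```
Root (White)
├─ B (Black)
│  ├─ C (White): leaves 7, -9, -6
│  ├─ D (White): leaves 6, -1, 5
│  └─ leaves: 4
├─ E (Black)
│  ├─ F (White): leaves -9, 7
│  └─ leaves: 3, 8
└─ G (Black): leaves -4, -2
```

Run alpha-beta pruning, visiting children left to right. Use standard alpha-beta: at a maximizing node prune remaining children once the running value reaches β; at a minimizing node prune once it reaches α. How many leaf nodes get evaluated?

C [α=-∞,β=+∞]: v=7
D [α=-∞,β=7]: v=6
B [α=-∞,β=+∞]: v=4
F [α=4,β=+∞]: v=7
E [α=4,β=+∞]: v=3 after child 2 ≤ α → α-cutoff, skip 1
G [α=4,β=+∞]: v=-4 after child 1 ≤ α → α-cutoff, skip 1
Root [α=-∞,β=+∞]: v=4
Leaves evaluated: 11 of 13.

11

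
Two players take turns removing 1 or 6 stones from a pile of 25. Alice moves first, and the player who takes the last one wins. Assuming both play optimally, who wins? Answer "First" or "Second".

i:   0  1  2  3  4  5  6  7  8  9 10 11 12 13 14 15 16 17 18 19 20 21 22 23 24 25
     L  W  L  W  L  W  W  L  W  L  W  L  W  W  L  W  L  W  L  W  W  L  W  L  W  L
Position 25 is L, so the second player wins.

Second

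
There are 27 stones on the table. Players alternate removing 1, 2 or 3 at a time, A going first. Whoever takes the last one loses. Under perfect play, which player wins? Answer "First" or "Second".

Compute winning (W) and losing (L) positions by backward induction:
i:   0  1  2  3  4  5  6  7  8  9 10 11 12 13 14 15 16 17 18 19 20 21 22 23 24 25 26 27
     W  L  W  W  W  L  W  W  W  L  W  W  W  L  W  W  W  L  W  W  W  L  W  W  W  L  W  W
Position 27 is W, so the first player wins.

First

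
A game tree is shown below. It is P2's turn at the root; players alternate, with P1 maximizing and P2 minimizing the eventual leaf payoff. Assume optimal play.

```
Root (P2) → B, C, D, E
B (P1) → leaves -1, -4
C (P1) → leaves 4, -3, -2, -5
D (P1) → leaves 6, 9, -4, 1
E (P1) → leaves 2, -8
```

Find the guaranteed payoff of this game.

-1

B (P1): max(-1, -4) = -1
C (P1): max(4, -3, -2, -5) = 4
D (P1): max(6, 9, -4, 1) = 9
E (P1): max(2, -8) = 2
Root (P2): min(-1, 4, 9, 2) = -1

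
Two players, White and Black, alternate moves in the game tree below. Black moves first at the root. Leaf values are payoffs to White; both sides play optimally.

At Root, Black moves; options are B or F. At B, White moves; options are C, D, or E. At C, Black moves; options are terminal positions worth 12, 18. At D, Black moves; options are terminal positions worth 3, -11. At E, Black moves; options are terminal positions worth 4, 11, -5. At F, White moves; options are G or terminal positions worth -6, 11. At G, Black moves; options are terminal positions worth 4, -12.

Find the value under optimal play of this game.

11

C (Black): min(12, 18) = 12
D (Black): min(3, -11) = -11
E (Black): min(4, 11, -5) = -5
B (White): max(12, -11, -5) = 12
G (Black): min(4, -12) = -12
F (White): max(-12, -6, 11) = 11
Root (Black): min(12, 11) = 11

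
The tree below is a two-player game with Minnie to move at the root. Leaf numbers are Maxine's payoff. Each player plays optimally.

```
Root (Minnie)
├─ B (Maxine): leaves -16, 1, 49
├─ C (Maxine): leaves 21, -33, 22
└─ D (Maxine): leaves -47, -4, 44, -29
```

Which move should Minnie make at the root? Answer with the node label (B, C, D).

B (Maxine): max(-16, 1, 49) = 49
C (Maxine): max(21, -33, 22) = 22
D (Maxine): max(-47, -4, 44, -29) = 44
Root (Minnie): min(49, 22, 44) = 22
Minnie picks the child with the lowest value: C (value 22).

C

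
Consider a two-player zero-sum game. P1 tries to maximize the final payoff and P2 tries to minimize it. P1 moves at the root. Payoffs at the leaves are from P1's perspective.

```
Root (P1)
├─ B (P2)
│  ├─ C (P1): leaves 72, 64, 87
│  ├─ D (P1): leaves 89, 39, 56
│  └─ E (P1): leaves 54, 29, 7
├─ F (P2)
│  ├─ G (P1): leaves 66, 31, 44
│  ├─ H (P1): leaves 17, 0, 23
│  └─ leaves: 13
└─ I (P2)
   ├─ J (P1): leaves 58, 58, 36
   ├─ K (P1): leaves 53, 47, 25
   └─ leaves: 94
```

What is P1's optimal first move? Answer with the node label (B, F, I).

C (P1): max(72, 64, 87) = 87
D (P1): max(89, 39, 56) = 89
E (P1): max(54, 29, 7) = 54
B (P2): min(87, 89, 54) = 54
G (P1): max(66, 31, 44) = 66
H (P1): max(17, 0, 23) = 23
F (P2): min(66, 23, 13) = 13
J (P1): max(58, 58, 36) = 58
K (P1): max(53, 47, 25) = 53
I (P2): min(58, 53, 94) = 53
Root (P1): max(54, 13, 53) = 54
P1 picks the child with the highest value: B (value 54).

B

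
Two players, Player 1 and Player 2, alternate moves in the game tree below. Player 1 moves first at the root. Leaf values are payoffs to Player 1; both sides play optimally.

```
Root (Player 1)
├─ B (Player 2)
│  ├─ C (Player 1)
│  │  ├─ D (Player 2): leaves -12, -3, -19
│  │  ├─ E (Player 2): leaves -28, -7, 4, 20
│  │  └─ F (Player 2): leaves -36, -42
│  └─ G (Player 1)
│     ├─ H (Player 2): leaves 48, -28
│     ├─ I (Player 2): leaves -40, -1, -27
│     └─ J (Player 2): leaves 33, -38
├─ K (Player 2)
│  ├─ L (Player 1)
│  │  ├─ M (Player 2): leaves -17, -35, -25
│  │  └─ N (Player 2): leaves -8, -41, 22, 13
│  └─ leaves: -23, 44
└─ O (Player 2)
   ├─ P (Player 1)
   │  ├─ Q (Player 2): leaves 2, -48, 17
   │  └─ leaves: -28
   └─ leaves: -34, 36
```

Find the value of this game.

D (Player 2): min(-12, -3, -19) = -19
E (Player 2): min(-28, -7, 4, 20) = -28
F (Player 2): min(-36, -42) = -42
C (Player 1): max(-19, -28, -42) = -19
H (Player 2): min(48, -28) = -28
I (Player 2): min(-40, -1, -27) = -40
J (Player 2): min(33, -38) = -38
G (Player 1): max(-28, -40, -38) = -28
B (Player 2): min(-19, -28) = -28
M (Player 2): min(-17, -35, -25) = -35
N (Player 2): min(-8, -41, 22, 13) = -41
L (Player 1): max(-35, -41) = -35
K (Player 2): min(-35, -23, 44) = -35
Q (Player 2): min(2, -48, 17) = -48
P (Player 1): max(-48, -28) = -28
O (Player 2): min(-28, -34, 36) = -34
Root (Player 1): max(-28, -35, -34) = -28

-28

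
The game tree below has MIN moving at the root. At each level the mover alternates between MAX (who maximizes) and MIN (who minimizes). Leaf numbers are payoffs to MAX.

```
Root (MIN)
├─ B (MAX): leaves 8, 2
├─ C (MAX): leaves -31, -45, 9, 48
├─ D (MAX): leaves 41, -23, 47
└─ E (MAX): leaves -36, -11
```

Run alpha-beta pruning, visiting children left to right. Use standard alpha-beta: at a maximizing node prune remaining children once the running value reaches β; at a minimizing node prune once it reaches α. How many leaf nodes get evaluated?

8

B [α=-∞,β=+∞]: v=8
C [α=-∞,β=8]: v=9 after child 3 ≥ β → β-cutoff, skip 1
D [α=-∞,β=8]: v=41 after child 1 ≥ β → β-cutoff, skip 2
E [α=-∞,β=8]: v=-11
Root [α=-∞,β=+∞]: v=-11
Leaves evaluated: 8 of 11.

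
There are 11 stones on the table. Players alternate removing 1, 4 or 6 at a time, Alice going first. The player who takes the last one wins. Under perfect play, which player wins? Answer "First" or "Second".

W/L table (W = player to move can force a win):
i:   0  1  2  3  4  5  6  7  8  9 10 11
     L  W  L  W  W  L  W  L  W  W  L  W
Position 11 is W, so the first player wins.

First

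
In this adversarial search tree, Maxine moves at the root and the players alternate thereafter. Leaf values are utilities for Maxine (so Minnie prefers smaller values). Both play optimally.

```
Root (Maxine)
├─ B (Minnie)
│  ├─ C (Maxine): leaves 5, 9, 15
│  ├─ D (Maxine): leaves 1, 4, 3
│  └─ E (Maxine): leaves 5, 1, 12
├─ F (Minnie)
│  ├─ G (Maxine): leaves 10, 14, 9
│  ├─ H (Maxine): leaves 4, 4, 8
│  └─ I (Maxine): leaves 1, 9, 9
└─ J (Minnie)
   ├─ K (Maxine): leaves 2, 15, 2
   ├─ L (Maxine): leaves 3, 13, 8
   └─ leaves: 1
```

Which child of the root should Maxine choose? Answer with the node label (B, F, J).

F

C (Maxine): max(5, 9, 15) = 15
D (Maxine): max(1, 4, 3) = 4
E (Maxine): max(5, 1, 12) = 12
B (Minnie): min(15, 4, 12) = 4
G (Maxine): max(10, 14, 9) = 14
H (Maxine): max(4, 4, 8) = 8
I (Maxine): max(1, 9, 9) = 9
F (Minnie): min(14, 8, 9) = 8
K (Maxine): max(2, 15, 2) = 15
L (Maxine): max(3, 13, 8) = 13
J (Minnie): min(15, 13, 1) = 1
Root (Maxine): max(4, 8, 1) = 8
Maxine picks the child with the highest value: F (value 8).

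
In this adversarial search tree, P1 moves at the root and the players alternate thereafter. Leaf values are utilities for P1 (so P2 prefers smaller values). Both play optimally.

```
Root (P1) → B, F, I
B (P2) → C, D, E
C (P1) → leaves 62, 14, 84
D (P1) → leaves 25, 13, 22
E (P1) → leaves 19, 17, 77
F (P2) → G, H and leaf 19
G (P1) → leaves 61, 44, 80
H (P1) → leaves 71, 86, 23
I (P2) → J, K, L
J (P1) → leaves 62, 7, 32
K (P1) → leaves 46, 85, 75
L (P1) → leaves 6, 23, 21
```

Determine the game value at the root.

25

C (P1): max(62, 14, 84) = 84
D (P1): max(25, 13, 22) = 25
E (P1): max(19, 17, 77) = 77
B (P2): min(84, 25, 77) = 25
G (P1): max(61, 44, 80) = 80
H (P1): max(71, 86, 23) = 86
F (P2): min(80, 86, 19) = 19
J (P1): max(62, 7, 32) = 62
K (P1): max(46, 85, 75) = 85
L (P1): max(6, 23, 21) = 23
I (P2): min(62, 85, 23) = 23
Root (P1): max(25, 19, 23) = 25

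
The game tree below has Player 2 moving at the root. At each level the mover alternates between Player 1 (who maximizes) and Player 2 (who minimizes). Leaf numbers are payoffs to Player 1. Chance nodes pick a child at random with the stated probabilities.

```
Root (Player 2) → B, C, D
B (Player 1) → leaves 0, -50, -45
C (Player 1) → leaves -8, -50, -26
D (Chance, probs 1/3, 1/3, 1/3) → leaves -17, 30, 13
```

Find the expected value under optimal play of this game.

B (Player 1): max(0, -50, -45) = 0
C (Player 1): max(-8, -50, -26) = -8
D (Chance): 1/3·-17 + 1/3·30 + 1/3·13 = 8.67
Root (Player 2): min(0, -8, 8.67) = -8

-8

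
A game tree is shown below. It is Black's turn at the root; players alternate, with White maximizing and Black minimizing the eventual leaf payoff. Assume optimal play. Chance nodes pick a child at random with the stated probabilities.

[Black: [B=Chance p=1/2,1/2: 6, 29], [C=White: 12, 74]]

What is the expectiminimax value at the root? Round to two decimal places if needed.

B (Chance): 1/2·6 + 1/2·29 = 17.5
C (White): max(12, 74) = 74
Root (Black): min(17.5, 74) = 17.5

17.5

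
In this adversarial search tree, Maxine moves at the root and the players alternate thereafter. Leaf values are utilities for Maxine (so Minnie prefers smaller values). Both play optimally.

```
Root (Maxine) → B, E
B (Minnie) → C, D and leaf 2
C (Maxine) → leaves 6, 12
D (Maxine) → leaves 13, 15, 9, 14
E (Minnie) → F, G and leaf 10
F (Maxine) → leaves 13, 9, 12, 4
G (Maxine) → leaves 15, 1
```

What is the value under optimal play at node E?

10

F: max(13, 9, 12, 4) = 13
G: max(15, 1) = 15
E: min(13, 15, 10) = 10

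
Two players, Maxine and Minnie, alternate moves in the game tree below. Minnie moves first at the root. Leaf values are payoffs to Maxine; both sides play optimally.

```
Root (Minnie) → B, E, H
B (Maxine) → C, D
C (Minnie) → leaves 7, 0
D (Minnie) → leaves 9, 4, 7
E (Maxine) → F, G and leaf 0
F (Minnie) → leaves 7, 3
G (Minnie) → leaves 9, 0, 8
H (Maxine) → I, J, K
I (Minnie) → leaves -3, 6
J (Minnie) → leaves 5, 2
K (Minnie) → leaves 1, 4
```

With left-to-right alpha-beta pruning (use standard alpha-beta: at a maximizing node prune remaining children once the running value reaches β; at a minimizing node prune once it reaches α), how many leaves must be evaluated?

C [α=-∞,β=+∞]: v=0
D [α=0,β=+∞]: v=4
B [α=-∞,β=+∞]: v=4
F [α=-∞,β=4]: v=3
G [α=3,β=4]: v=0 after child 2 ≤ α → α-cutoff, skip 1
E [α=-∞,β=4]: v=3
I [α=-∞,β=3]: v=-3
J [α=-3,β=3]: v=2
K [α=2,β=3]: v=1 after child 1 ≤ α → α-cutoff, skip 1
H [α=-∞,β=3]: v=2
Root [α=-∞,β=+∞]: v=2
Leaves evaluated: 15 of 17.

15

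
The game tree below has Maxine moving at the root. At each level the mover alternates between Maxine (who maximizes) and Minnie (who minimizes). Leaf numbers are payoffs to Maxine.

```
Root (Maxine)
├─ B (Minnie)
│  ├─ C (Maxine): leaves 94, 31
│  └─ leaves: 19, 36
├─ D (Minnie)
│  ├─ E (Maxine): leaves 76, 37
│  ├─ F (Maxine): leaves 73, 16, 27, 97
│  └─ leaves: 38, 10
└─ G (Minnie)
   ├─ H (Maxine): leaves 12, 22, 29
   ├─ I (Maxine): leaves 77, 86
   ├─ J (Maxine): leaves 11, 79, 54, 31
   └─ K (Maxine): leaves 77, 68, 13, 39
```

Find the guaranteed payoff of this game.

C (Maxine): max(94, 31) = 94
B (Minnie): min(94, 19, 36) = 19
E (Maxine): max(76, 37) = 76
F (Maxine): max(73, 16, 27, 97) = 97
D (Minnie): min(76, 97, 38, 10) = 10
H (Maxine): max(12, 22, 29) = 29
I (Maxine): max(77, 86) = 86
J (Maxine): max(11, 79, 54, 31) = 79
K (Maxine): max(77, 68, 13, 39) = 77
G (Minnie): min(29, 86, 79, 77) = 29
Root (Maxine): max(19, 10, 29) = 29

29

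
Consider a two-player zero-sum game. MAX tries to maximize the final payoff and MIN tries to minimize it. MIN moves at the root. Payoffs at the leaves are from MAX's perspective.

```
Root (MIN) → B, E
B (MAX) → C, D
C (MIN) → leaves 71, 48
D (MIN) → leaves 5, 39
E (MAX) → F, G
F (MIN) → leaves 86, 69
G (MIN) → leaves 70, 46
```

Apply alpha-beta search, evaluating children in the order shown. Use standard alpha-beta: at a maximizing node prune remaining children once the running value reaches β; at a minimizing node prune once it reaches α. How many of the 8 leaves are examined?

C [α=-∞,β=+∞]: v=48
D [α=48,β=+∞]: v=5 after child 1 ≤ α → α-cutoff, skip 1
B [α=-∞,β=+∞]: v=48
F [α=-∞,β=48]: v=69
E [α=-∞,β=48]: v=69 after child 1 ≥ β → β-cutoff, skip 1
Root [α=-∞,β=+∞]: v=48
Leaves evaluated: 5 of 8.

5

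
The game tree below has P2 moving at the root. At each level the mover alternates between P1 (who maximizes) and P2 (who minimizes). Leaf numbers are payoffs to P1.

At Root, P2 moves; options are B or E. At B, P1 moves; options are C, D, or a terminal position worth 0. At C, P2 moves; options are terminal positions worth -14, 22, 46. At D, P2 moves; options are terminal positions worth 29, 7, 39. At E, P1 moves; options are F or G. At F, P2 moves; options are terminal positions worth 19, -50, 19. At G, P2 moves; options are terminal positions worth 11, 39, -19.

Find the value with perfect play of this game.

C (P2): min(-14, 22, 46) = -14
D (P2): min(29, 7, 39) = 7
B (P1): max(-14, 7, 0) = 7
F (P2): min(19, -50, 19) = -50
G (P2): min(11, 39, -19) = -19
E (P1): max(-50, -19) = -19
Root (P2): min(7, -19) = -19

-19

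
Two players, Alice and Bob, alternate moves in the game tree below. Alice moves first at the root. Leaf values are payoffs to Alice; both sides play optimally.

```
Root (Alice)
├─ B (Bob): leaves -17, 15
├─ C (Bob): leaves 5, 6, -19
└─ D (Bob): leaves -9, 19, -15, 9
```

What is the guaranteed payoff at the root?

B (Bob): min(-17, 15) = -17
C (Bob): min(5, 6, -19) = -19
D (Bob): min(-9, 19, -15, 9) = -15
Root (Alice): max(-17, -19, -15) = -15

-15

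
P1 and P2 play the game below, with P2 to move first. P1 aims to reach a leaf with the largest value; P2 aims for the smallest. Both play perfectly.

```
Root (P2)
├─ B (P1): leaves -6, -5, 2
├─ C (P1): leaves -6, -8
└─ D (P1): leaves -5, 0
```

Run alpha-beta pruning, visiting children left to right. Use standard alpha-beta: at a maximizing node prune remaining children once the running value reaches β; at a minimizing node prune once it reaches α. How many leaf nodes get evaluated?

6

B [α=-∞,β=+∞]: v=2
C [α=-∞,β=2]: v=-6
D [α=-∞,β=-6]: v=-5 after child 1 ≥ β → β-cutoff, skip 1
Root [α=-∞,β=+∞]: v=-6
Leaves evaluated: 6 of 7.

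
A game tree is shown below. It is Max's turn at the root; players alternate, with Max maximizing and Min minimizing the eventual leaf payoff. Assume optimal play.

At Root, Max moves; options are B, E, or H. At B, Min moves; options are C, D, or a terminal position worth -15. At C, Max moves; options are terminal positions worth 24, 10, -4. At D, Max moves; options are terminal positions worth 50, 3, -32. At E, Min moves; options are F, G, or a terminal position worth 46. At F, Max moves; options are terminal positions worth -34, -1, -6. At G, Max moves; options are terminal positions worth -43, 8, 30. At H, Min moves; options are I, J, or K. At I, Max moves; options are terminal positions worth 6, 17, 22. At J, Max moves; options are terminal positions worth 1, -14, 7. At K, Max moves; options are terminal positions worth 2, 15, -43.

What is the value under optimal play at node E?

F: max(-34, -1, -6) = -1
G: max(-43, 8, 30) = 30
E: min(-1, 30, 46) = -1

-1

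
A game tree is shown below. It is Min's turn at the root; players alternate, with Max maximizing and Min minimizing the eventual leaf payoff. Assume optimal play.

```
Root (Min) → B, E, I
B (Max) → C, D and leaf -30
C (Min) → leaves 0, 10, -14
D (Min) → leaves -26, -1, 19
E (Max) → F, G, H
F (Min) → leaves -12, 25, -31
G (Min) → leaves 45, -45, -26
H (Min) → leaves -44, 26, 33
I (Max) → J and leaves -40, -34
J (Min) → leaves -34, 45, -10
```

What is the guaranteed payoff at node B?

C: min(0, 10, -14) = -14
D: min(-26, -1, 19) = -26
B: max(-14, -26, -30) = -14

-14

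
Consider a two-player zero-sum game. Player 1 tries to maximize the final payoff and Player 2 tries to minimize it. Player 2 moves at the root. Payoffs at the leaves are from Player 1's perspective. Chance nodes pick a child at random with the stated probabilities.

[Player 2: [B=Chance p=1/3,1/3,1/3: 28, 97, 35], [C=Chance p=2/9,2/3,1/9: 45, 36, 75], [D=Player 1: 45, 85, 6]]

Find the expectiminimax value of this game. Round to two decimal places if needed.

B (Chance): 1/3·28 + 1/3·97 + 1/3·35 = 53.33
C (Chance): 2/9·45 + 2/3·36 + 1/9·75 = 42.33
D (Player 1): max(45, 85, 6) = 85
Root (Player 2): min(53.33, 42.33, 85) = 42.33

42.33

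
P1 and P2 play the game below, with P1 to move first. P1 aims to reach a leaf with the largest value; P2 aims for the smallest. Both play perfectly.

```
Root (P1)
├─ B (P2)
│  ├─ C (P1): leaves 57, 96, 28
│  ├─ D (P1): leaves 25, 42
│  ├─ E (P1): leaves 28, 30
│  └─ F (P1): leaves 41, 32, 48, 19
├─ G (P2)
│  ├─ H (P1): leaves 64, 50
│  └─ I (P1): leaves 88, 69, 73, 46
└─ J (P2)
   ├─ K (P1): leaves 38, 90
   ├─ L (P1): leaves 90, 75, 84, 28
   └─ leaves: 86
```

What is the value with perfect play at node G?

64

H: max(64, 50) = 64
I: max(88, 69, 73, 46) = 88
G: min(64, 88) = 64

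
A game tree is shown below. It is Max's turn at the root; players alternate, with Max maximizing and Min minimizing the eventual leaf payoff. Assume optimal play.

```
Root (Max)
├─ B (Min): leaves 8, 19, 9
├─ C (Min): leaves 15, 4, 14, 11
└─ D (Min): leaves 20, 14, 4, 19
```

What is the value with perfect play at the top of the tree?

8

B (Min): min(8, 19, 9) = 8
C (Min): min(15, 4, 14, 11) = 4
D (Min): min(20, 14, 4, 19) = 4
Root (Max): max(8, 4, 4) = 8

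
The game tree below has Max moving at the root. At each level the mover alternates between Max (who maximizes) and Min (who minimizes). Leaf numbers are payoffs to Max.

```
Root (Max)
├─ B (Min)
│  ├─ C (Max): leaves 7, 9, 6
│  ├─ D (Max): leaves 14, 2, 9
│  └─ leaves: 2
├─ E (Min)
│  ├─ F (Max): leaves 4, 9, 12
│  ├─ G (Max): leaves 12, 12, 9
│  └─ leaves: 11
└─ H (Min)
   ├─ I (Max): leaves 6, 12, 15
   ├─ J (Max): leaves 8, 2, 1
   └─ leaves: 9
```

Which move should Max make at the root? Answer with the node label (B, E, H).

E

C (Max): max(7, 9, 6) = 9
D (Max): max(14, 2, 9) = 14
B (Min): min(9, 14, 2) = 2
F (Max): max(4, 9, 12) = 12
G (Max): max(12, 12, 9) = 12
E (Min): min(12, 12, 11) = 11
I (Max): max(6, 12, 15) = 15
J (Max): max(8, 2, 1) = 8
H (Min): min(15, 8, 9) = 8
Root (Max): max(2, 11, 8) = 11
Max picks the child with the highest value: E (value 11).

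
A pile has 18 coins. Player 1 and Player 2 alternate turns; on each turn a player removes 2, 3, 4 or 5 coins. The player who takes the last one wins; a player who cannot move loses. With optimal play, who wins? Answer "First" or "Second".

First

Mark each pile size as W (mover wins) or L (mover loses):
i:   0  1  2  3  4  5  6  7  8  9 10 11 12 13 14 15 16 17 18
     L  L  W  W  W  W  W  L  L  W  W  W  W  W  L  L  W  W  W
Position 18 is W, so the first player wins.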